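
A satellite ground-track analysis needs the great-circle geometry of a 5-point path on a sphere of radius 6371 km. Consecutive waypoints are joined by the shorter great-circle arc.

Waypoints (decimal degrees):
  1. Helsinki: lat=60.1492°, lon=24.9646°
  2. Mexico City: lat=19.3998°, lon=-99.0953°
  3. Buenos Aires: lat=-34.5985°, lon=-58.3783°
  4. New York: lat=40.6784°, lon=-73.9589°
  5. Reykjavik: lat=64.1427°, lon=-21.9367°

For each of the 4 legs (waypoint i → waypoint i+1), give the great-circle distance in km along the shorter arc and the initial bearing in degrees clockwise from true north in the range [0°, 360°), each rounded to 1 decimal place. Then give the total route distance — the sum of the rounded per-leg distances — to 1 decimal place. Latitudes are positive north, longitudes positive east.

Leg 1: dist=9847.3 km, bearing=308.6°
Leg 2: dist=7386.7 km, bearing=144.1°
Leg 3: dist=8521.1 km, bearing=347.9°
Leg 4: dist=4203.9 km, bearing=34.1°
Total: 29959.0 km

Leg 1: φ1=1.0498016, φ2=0.3385904, Δφ=-0.7112112, Δλ=-2.1652537 rad; a=sin²(Δφ/2)+cosφ1·cosφ2·sin²(Δλ/2)=0.4874249055; c=2·atan2(√a, √(1-a))=1.545643486; dist=6371·c=9847.295 ≈ 9847.3 km; running total=9847.3 km
Leg 1 bearing: y=sinΔλ·cosφ2=-0.78141614, x=cosφ1·sinφ2-sinφ1·cosφ2·cosΔλ=0.62350324; θ=atan2(y, x)=-51.4131° <0 so +360° → 308.5869° ≈ 308.6°
Leg 2: φ1=0.3385904, φ2=-0.6038577, Δφ=-0.9424481, Δλ=0.7106457 rad; a=sin²(Δφ/2)+cosφ1·cosφ2·sin²(Δλ/2)=0.3000646634; c=2·atan2(√a, √(1-a))=1.159420583; dist=6371·c=7386.669 ≈ 7386.7 km; running total=17234.0 km
Leg 2 bearing: y=sinΔλ·cosφ2=0.53696074, x=cosφ1·sinφ2-sinφ1·cosφ2·cosΔλ=-0.74281667; θ=atan2(y, x)=144.1379° ≈ 144.1°
Leg 3: φ1=-0.6038577, φ2=0.7099720, Δφ=1.3138298, Δλ=-0.2719328 rad; a=sin²(Δφ/2)+cosφ1·cosφ2·sin²(Δλ/2)=0.3843957433; c=2·atan2(√a, √(1-a))=1.337476656; dist=6371·c=8521.064 ≈ 8521.1 km; running total=25755.1 km
Leg 3 bearing: y=sinΔλ·cosφ2=-0.20369611, x=cosφ1·sinφ2-sinφ1·cosφ2·cosΔλ=0.95134143; θ=atan2(y, x)=-12.0854° <0 so +360° → 347.9146° ≈ 347.9°
Leg 4: φ1=0.7099720, φ2=1.1195013, Δφ=0.4095293, Δλ=0.9079587 rad; a=sin²(Δφ/2)+cosφ1·cosφ2·sin²(Δλ/2)=0.1049569404; c=2·atan2(√a, √(1-a))=0.659846853; dist=6371·c=4203.884 ≈ 4203.9 km; running total=29959.0 km
Leg 4 bearing: y=sinΔλ·cosφ2=0.34378014, x=cosφ1·sinφ2-sinφ1·cosφ2·cosΔλ=0.50752255; θ=atan2(y, x)=34.1125° ≈ 34.1°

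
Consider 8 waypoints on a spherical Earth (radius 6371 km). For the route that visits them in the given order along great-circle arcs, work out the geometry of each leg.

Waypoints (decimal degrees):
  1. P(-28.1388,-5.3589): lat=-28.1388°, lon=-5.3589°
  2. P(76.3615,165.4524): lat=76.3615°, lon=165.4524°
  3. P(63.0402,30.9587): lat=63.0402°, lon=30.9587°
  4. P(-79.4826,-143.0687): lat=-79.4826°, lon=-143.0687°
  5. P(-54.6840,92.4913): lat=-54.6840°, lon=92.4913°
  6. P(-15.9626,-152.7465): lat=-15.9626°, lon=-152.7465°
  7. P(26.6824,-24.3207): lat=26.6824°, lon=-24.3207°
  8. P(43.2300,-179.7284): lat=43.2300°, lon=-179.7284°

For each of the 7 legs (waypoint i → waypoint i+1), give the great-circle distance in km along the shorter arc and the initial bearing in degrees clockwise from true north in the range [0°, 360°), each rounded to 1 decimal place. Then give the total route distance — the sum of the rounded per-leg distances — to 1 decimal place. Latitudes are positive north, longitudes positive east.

Leg 1: φ1=-0.4911147, φ2=1.3327596, Δφ=1.8238743, Δλ=2.9812196 rad; a=sin²(Δφ/2)+cosφ1·cosφ2·sin²(Δλ/2)=0.8317844577; c=2·atan2(√a, √(1-a))=2.296375598; dist=6371·c=14630.209 ≈ 14630.2 km; running total=14630.2 km
Leg 1 bearing: y=sinΔλ·cosφ2=0.03765331, x=cosφ1·sinφ2-sinφ1·cosφ2·cosΔλ=0.74716700; θ=atan2(y, x)=2.8850° ≈ 2.9°
Leg 2: φ1=1.3327596, φ2=1.1002591, Δφ=-0.2325005, Δλ=-2.3473579 rad; a=sin²(Δφ/2)+cosφ1·cosφ2·sin²(Δλ/2)=0.1043639006; c=2·atan2(√a, √(1-a))=0.657909543; dist=6371·c=4191.542 ≈ 4191.5 km; running total=18821.7 km
Leg 2 bearing: y=sinΔλ·cosφ2=-0.32339790, x=cosφ1·sinφ2-sinφ1·cosφ2·cosΔλ=0.51894326; θ=atan2(y, x)=-31.9306° <0 so +360° → 328.0694° ≈ 328.1°
Leg 3: φ1=1.1002591, φ2=-1.3872331, Δφ=-2.4874921, Δλ=-3.0373511 rad; a=sin²(Δφ/2)+cosφ1·cosφ2·sin²(Δλ/2)=0.9793277812; c=2·atan2(√a, √(1-a))=2.853035849; dist=6371·c=18176.691 ≈ 18176.7 km; running total=36998.4 km
Leg 3 bearing: y=sinΔλ·cosφ2=-0.01899320, x=cosφ1·sinφ2-sinφ1·cosφ2·cosΔλ=-0.28393445; θ=atan2(y, x)=-176.1730° <0 so +360° → 183.8270° ≈ 183.8°
Leg 4: φ1=-1.3872331, φ2=-0.9544158, Δφ=0.4328172, Δλ=4.1112976 rad; a=sin²(Δφ/2)+cosφ1·cosφ2·sin²(Δλ/2)=0.1287044377; c=2·atan2(√a, √(1-a))=0.733865399; dist=6371·c=4675.456 ≈ 4675.5 km; running total=41673.9 km
Leg 4 bearing: y=sinΔλ·cosφ2=-0.47675803, x=cosφ1·sinφ2-sinφ1·cosφ2·cosΔλ=-0.47038304; θ=atan2(y, x)=-134.6144° <0 so +360° → 225.3856° ≈ 225.4°
Leg 5: φ1=-0.9544158, φ2=-0.2785999, Δφ=0.6758159, Δλ=-4.2802071 rad; a=sin²(Δφ/2)+cosφ1·cosφ2·sin²(Δλ/2)=0.5041975657; c=2·atan2(√a, √(1-a))=1.579191557; dist=6371·c=10061.029 ≈ 10061.0 km; running total=51734.9 km
Leg 5 bearing: y=sinΔλ·cosφ2=0.87304073, x=cosφ1·sinφ2-sinφ1·cosφ2·cosΔλ=-0.48757503; θ=atan2(y, x)=119.1824° ≈ 119.2°
Leg 6: φ1=-0.2785999, φ2=0.4656957, Δφ=0.7442957, Δλ=2.2414531 rad; a=sin²(Δφ/2)+cosφ1·cosφ2·sin²(Δλ/2)=0.8286980301; c=2·atan2(√a, √(1-a))=2.288154271; dist=6371·c=14577.831 ≈ 14577.8 km; running total=66312.7 km
Leg 6 bearing: y=sinΔλ·cosφ2=0.69998746, x=cosφ1·sinφ2-sinφ1·cosφ2·cosΔλ=0.27901250; θ=atan2(y, x)=68.2680° ≈ 68.3°
Leg 7: φ1=0.4656957, φ2=0.7545058, Δφ=0.2888101, Δλ=-2.7123760 rad; a=sin²(Δφ/2)+cosφ1·cosφ2·sin²(Δλ/2)=0.6422018794; c=2·atan2(√a, √(1-a))=1.859180774; dist=6371·c=11844.841 ≈ 11844.8 km; running total=78157.5 km
Leg 7 bearing: y=sinΔλ·cosφ2=-0.30321736, x=cosφ1·sinφ2-sinφ1·cosφ2·cosΔλ=0.90949092; θ=atan2(y, x)=-18.4380° <0 so +360° → 341.5620° ≈ 341.6°

Leg 1: dist=14630.2 km, bearing=2.9°
Leg 2: dist=4191.5 km, bearing=328.1°
Leg 3: dist=18176.7 km, bearing=183.8°
Leg 4: dist=4675.5 km, bearing=225.4°
Leg 5: dist=10061.0 km, bearing=119.2°
Leg 6: dist=14577.8 km, bearing=68.3°
Leg 7: dist=11844.8 km, bearing=341.6°
Total: 78157.5 km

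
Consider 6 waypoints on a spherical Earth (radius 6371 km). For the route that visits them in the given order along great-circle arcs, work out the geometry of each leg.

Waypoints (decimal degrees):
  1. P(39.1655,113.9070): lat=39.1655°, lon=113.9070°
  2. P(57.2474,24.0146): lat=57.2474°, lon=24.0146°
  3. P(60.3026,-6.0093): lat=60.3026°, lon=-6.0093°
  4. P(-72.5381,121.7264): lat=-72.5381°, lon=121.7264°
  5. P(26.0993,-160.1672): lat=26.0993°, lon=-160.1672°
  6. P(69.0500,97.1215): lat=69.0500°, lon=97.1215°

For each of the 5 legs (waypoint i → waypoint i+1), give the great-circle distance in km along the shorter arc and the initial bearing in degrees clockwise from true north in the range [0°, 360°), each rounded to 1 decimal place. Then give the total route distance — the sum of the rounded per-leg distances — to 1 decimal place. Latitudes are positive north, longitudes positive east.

Leg 1: dist=6434.1 km, bearing=320.3°
Leg 2: dist=1747.6 km, bearing=293.8°
Leg 3: dist=17443.0 km, bearing=142.8°
Leg 4: dist=12381.9 km, bearing=70.7°
Leg 5: dist=7796.0 km, bearing=338.2°
Total: 45802.6 km

Leg 1: φ1=0.6835669, φ2=0.9991556, Δφ=0.3155887, Δλ=-1.5689184 rad; a=sin²(Δφ/2)+cosφ1·cosφ2·sin²(Δλ/2)=0.2340295066; c=2·atan2(√a, √(1-a))=1.009905214; dist=6371·c=6434.106 ≈ 6434.1 km; running total=6434.1 km
Leg 1 bearing: y=sinΔλ·cosφ2=-0.54101168, x=cosφ1·sinφ2-sinφ1·cosφ2·cosΔλ=0.65141780; θ=atan2(y, x)=-39.7101° <0 so +360° → 320.2899° ≈ 320.3°
Leg 2: φ1=0.9991556, φ2=1.0524789, Δφ=0.0533233, Δλ=-0.5240159 rad; a=sin²(Δφ/2)+cosφ1·cosφ2·sin²(Δλ/2)=0.0186931127; c=2·atan2(√a, √(1-a))=0.274304689; dist=6371·c=1747.595 ≈ 1747.6 km; running total=8181.7 km
Leg 2 bearing: y=sinΔλ·cosφ2=-0.24788857, x=cosφ1·sinφ2-sinφ1·cosφ2·cosΔλ=0.10920612; θ=atan2(y, x)=-66.2243° <0 so +360° → 293.7757° ≈ 293.8°
Leg 3: φ1=1.0524789, φ2=-1.2660287, Δφ=-2.3185076, Δλ=2.2294085 rad; a=sin²(Δφ/2)+cosφ1·cosφ2·sin²(Δλ/2)=0.9598035902; c=2·atan2(√a, √(1-a))=2.737875689; dist=6371·c=17443.006 ≈ 17443.0 km; running total=25624.7 km
Leg 3 bearing: y=sinΔλ·cosφ2=0.23730928, x=cosφ1·sinφ2-sinφ1·cosφ2·cosΔλ=-0.31306060; θ=atan2(y, x)=142.8368° ≈ 142.8°
Leg 4: φ1=-1.2660287, φ2=0.4555187, Δφ=1.7215474, Δλ=-4.9199715 rad; a=sin²(Δφ/2)+cosφ1·cosφ2·sin²(Δλ/2)=0.6820588080; c=2·atan2(√a, √(1-a))=1.943481532; dist=6371·c=12381.921 ≈ 12381.9 km; running total=38006.6 km
Leg 4 bearing: y=sinΔλ·cosφ2=0.87875399, x=cosφ1·sinφ2-sinφ1·cosφ2·cosΔλ=0.30856083; θ=atan2(y, x)=70.6521° ≈ 70.7°
Leg 5: φ1=0.4555187, φ2=1.2051498, Δφ=0.7496311, Δλ=4.4905349 rad; a=sin²(Δφ/2)+cosφ1·cosφ2·sin²(Δλ/2)=0.3299036991; c=2·atan2(√a, √(1-a))=1.223674619; dist=6371·c=7796.031 ≈ 7796.0 km; running total=45802.6 km
Leg 5 bearing: y=sinΔλ·cosφ2=-0.34878990, x=cosφ1·sinφ2-sinφ1·cosφ2·cosΔλ=0.87327808; θ=atan2(y, x)=-21.7719° <0 so +360° → 338.2281° ≈ 338.2°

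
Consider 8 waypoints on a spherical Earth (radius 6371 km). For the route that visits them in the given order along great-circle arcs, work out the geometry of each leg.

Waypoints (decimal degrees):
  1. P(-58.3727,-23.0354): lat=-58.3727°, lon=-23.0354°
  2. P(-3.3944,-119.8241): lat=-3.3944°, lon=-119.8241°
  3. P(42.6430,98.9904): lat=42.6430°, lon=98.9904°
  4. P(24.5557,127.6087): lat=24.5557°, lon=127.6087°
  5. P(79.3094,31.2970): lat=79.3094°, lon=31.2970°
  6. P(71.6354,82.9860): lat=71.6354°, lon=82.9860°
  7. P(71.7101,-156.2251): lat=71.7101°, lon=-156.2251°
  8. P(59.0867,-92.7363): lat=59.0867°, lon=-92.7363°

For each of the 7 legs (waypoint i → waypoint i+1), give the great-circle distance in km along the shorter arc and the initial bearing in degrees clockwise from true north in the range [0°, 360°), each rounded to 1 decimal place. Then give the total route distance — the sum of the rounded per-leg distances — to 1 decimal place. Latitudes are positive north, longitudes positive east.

Leg 1: dist=10080.6 km, bearing=262.4°
Leg 2: dist=14205.5 km, bearing=324.3°
Leg 3: dist=3299.7 km, bearing=118.4°
Leg 4: dist=7456.4 km, bearing=348.5°
Leg 5: dist=1594.9 km, bearing=93.7°
Leg 6: dist=3528.5 km, bearing=30.8°
Leg 7: dist=3063.9 km, bearing=83.6°
Total: 43229.5 km

Leg 1: φ1=-1.0187958, φ2=-0.0592435, Δφ=0.9595524, Δλ=-1.6892815 rad; a=sin²(Δφ/2)+cosφ1·cosφ2·sin²(Δλ/2)=0.5057318314; c=2·atan2(√a, √(1-a))=1.582260241; dist=6371·c=10080.580 ≈ 10080.6 km; running total=10080.6 km
Leg 1 bearing: y=sinΔλ·cosφ2=-0.99124676, x=cosφ1·sinφ2-sinφ1·cosφ2·cosΔλ=-0.13152355; θ=atan2(y, x)=-97.5581° <0 so +360° → 262.4419° ≈ 262.4°
Leg 2: φ1=-0.0592435, φ2=0.7442608, Δφ=0.8035042, Δλ=3.8190335 rad; a=sin²(Δφ/2)+cosφ1·cosφ2·sin²(Δλ/2)=0.8061299333; c=2·atan2(√a, √(1-a))=2.229711981; dist=6371·c=14205.495 ≈ 14205.5 km; running total=24286.1 km
Leg 2 bearing: y=sinΔλ·cosφ2=-0.46106787, x=cosφ1·sinφ2-sinφ1·cosφ2·cosΔλ=0.64230388; θ=atan2(y, x)=-35.6721° <0 so +360° → 324.3279° ≈ 324.3°
Leg 3: φ1=0.7442608, φ2=0.4285778, Δφ=-0.3156829, Δλ=0.4994836 rad; a=sin²(Δφ/2)+cosφ1·cosφ2·sin²(Δλ/2)=0.0655772640; c=2·atan2(√a, √(1-a))=0.517930787; dist=6371·c=3299.737 ≈ 3299.7 km; running total=27585.8 km
Leg 3 bearing: y=sinΔλ·cosφ2=0.43565290, x=cosφ1·sinφ2-sinφ1·cosφ2·cosΔλ=-0.23518948; θ=atan2(y, x)=118.3626° ≈ 118.4°
Leg 4: φ1=0.4285778, φ2=1.3842102, Δφ=0.9556323, Δλ=-1.6809563 rad; a=sin²(Δφ/2)+cosφ1·cosφ2·sin²(Δλ/2)=0.3050924495; c=2·atan2(√a, √(1-a))=1.170365525; dist=6371·c=7456.399 ≈ 7456.4 km; running total=35042.2 km
Leg 4 bearing: y=sinΔλ·cosφ2=-0.18438097, x=cosφ1·sinφ2-sinφ1·cosφ2·cosΔλ=0.90224600; θ=atan2(y, x)=-11.5498° <0 so +360° → 348.4502° ≈ 348.5°
Leg 5: φ1=1.3842102, φ2=1.2502736, Δφ=-0.1339366, Δλ=0.9021432 rad; a=sin²(Δφ/2)+cosφ1·cosφ2·sin²(Δλ/2)=0.0155848144; c=2·atan2(√a, √(1-a))=0.250331431; dist=6371·c=1594.862 ≈ 1594.9 km; running total=36637.1 km
Leg 5 bearing: y=sinΔλ·cosφ2=0.24721628, x=cosφ1·sinφ2-sinφ1·cosφ2·cosΔλ=-0.01586889; θ=atan2(y, x)=93.6728° ≈ 93.7°
Leg 6: φ1=1.2502736, φ2=1.2515774, Δφ=0.0013038, Δλ=-4.1750213 rad; a=sin²(Δφ/2)+cosφ1·cosφ2·sin²(Δλ/2)=0.0747435030; c=2·atan2(√a, √(1-a))=0.553836442; dist=6371·c=3528.492 ≈ 3528.5 km; running total=40165.6 km
Leg 6 bearing: y=sinΔλ·cosφ2=0.26959429, x=cosφ1·sinφ2-sinφ1·cosφ2·cosΔλ=0.45160443; θ=atan2(y, x)=30.8359° ≈ 30.8°
Leg 7: φ1=1.2515774, φ2=1.0312575, Δφ=-0.2203199, Δλ=1.1080886 rad; a=sin²(Δφ/2)+cosφ1·cosφ2·sin²(Δλ/2)=0.0567153808; c=2·atan2(√a, √(1-a))=0.480921021; dist=6371·c=3063.948 ≈ 3063.9 km; running total=43229.5 km
Leg 7 bearing: y=sinΔλ·cosφ2=0.45971914, x=cosφ1·sinφ2-sinφ1·cosφ2·cosΔλ=0.05151020; θ=atan2(y, x)=83.6068° ≈ 83.6°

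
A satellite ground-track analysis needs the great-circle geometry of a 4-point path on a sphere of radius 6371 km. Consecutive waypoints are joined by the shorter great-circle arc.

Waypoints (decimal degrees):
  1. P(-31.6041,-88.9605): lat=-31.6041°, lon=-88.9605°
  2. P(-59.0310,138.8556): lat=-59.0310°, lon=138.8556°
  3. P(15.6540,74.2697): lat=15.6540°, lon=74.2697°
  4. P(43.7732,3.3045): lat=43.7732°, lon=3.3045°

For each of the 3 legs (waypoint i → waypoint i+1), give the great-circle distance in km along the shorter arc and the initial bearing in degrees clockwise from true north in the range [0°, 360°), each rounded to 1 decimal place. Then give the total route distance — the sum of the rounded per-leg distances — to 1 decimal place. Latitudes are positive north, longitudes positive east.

Leg 1: dist=9015.7 km, bearing=202.7°
Leg 2: dist=10126.8 km, bearing=299.6°
Leg 3: dist=7292.1 km, bearing=311.4°
Total: 26434.6 km

Leg 1: φ1=-0.5515956, φ2=-1.0302853, Δφ=-0.4786897, Δλ=3.9761410 rad; a=sin²(Δφ/2)+cosφ1·cosφ2·sin²(Δλ/2)=0.4224767538; c=2·atan2(√a, √(1-a))=1.415121812; dist=6371·c=9015.741 ≈ 9015.7 km; running total=9015.7 km
Leg 1 bearing: y=sinΔλ·cosφ2=-0.38129606, x=cosφ1·sinφ2-sinφ1·cosφ2·cosΔλ=-0.91135827; θ=atan2(y, x)=-157.2964° <0 so +360° → 202.7036° ≈ 202.7°
Leg 2: φ1=-1.0302853, φ2=0.2732138, Δφ=1.3034992, Δλ=-1.1272366 rad; a=sin²(Δφ/2)+cosφ1·cosφ2·sin²(Δλ/2)=0.5093600409; c=2·atan2(√a, √(1-a))=1.589517502; dist=6371·c=10126.816 ≈ 10126.8 km; running total=19142.5 km
Leg 2 bearing: y=sinΔλ·cosφ2=-0.86972773, x=cosφ1·sinφ2-sinφ1·cosφ2·cosΔλ=0.49317667; θ=atan2(y, x)=-60.4447° <0 so +360° → 299.5553° ≈ 299.6°
Leg 3: φ1=0.2732138, φ2=0.7639865, Δφ=0.4907726, Δλ=-1.2385764 rad; a=sin²(Δφ/2)+cosφ1·cosφ2·sin²(Δλ/2)=0.2932824021; c=2·atan2(√a, √(1-a))=1.144572753; dist=6371·c=7292.073 ≈ 7292.1 km; running total=26434.6 km
Leg 3 bearing: y=sinΔλ·cosφ2=-0.68260083, x=cosφ1·sinφ2-sinφ1·cosφ2·cosΔλ=0.60260057; θ=atan2(y, x)=-48.5619° <0 so +360° → 311.4381° ≈ 311.4°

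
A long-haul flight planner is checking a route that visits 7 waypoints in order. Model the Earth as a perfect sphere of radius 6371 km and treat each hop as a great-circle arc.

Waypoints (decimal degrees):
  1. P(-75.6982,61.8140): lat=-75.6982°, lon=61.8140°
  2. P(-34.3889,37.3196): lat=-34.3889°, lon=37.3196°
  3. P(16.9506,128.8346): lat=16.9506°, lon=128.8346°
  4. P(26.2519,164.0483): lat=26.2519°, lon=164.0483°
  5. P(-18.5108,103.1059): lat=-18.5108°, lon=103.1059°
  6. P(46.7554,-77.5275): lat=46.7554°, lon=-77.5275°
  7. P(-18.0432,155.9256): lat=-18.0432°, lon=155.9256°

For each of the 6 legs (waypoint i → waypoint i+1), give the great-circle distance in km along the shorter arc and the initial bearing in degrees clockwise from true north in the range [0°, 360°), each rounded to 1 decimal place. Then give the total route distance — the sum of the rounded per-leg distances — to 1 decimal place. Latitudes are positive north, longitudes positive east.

Leg 1: φ1=-1.3211828, φ2=-0.6001995, Δφ=0.7209833, Δλ=-0.4275079 rad; a=sin²(Δφ/2)+cosφ1·cosφ2·sin²(Δλ/2)=0.1335947660; c=2·atan2(√a, √(1-a))=0.748353098; dist=6371·c=4767.758 ≈ 4767.8 km; running total=4767.8 km
Leg 1 bearing: y=sinΔλ·cosφ2=-0.34214098, x=cosφ1·sinφ2-sinφ1·cosφ2·cosΔλ=0.58815675; θ=atan2(y, x)=-30.1873° <0 so +360° → 329.8127° ≈ 329.8°
Leg 2: φ1=-0.6001995, φ2=0.2958438, Δφ=0.8960433, Δλ=1.5972381 rad; a=sin²(Δφ/2)+cosφ1·cosφ2·sin²(Δλ/2)=0.5927689082; c=2·atan2(√a, √(1-a))=1.757415480; dist=6371·c=11196.494 ≈ 11196.5 km; running total=15964.3 km
Leg 2 bearing: y=sinΔλ·cosφ2=0.95622211, x=cosφ1·sinφ2-sinφ1·cosφ2·cosΔλ=0.22630732; θ=atan2(y, x)=76.6849° ≈ 76.7°
Leg 3: φ1=0.2958438, φ2=0.4581821, Δφ=0.1623383, Δλ=0.6145950 rad; a=sin²(Δφ/2)+cosφ1·cosφ2·sin²(Δλ/2)=0.0850683831; c=2·atan2(√a, √(1-a))=0.591933802; dist=6371·c=3771.210 ≈ 3771.2 km; running total=19735.5 km
Leg 3 bearing: y=sinΔλ·cosφ2=0.51715320, x=cosφ1·sinφ2-sinφ1·cosφ2·cosΔλ=0.20947454; θ=atan2(y, x)=67.9494° ≈ 67.9°
Leg 4: φ1=0.4581821, φ2=-0.3230744, Δφ=-0.7812565, Δλ=-1.0636455 rad; a=sin²(Δφ/2)+cosφ1·cosφ2·sin²(Δλ/2)=0.3636854697; c=2·atan2(√a, √(1-a))=1.294671776; dist=6371·c=8248.354 ≈ 8248.4 km; running total=27983.9 km
Leg 4 bearing: y=sinΔλ·cosφ2=-0.82890764, x=cosφ1·sinφ2-sinφ1·cosφ2·cosΔλ=-0.48845216; θ=atan2(y, x)=-120.5097° <0 so +360° → 239.4903° ≈ 239.5°
Leg 5: φ1=-0.3230744, φ2=0.8160357, Δφ=1.1391101, Δλ=-3.1526476 rad; a=sin²(Δφ/2)+cosφ1·cosφ2·sin²(Δλ/2)=0.9404478228; c=2·atan2(√a, √(1-a))=2.648547508; dist=6371·c=16873.896 ≈ 16873.9 km; running total=44857.8 km
Leg 5 bearing: y=sinΔλ·cosφ2=0.00757373, x=cosφ1·sinφ2-sinφ1·cosφ2·cosΔλ=0.47324993; θ=atan2(y, x)=0.9169° ≈ 0.9°
Leg 6: φ1=0.8160357, φ2=-0.3149132, Δφ=-1.1309489, Δλ=4.0745252 rad; a=sin²(Δφ/2)+cosφ1·cosφ2·sin²(Δλ/2)=0.8067653935; c=2·atan2(√a, √(1-a))=2.231320407; dist=6371·c=14215.742 ≈ 14215.7 km; running total=59073.5 km
Leg 6 bearing: y=sinΔλ·cosφ2=-0.76386259, x=cosφ1·sinφ2-sinφ1·cosφ2·cosΔλ=0.20023467; θ=atan2(y, x)=-75.3113° <0 so +360° → 284.6887° ≈ 284.7°

Leg 1: dist=4767.8 km, bearing=329.8°
Leg 2: dist=11196.5 km, bearing=76.7°
Leg 3: dist=3771.2 km, bearing=67.9°
Leg 4: dist=8248.4 km, bearing=239.5°
Leg 5: dist=16873.9 km, bearing=0.9°
Leg 6: dist=14215.7 km, bearing=284.7°
Total: 59073.5 km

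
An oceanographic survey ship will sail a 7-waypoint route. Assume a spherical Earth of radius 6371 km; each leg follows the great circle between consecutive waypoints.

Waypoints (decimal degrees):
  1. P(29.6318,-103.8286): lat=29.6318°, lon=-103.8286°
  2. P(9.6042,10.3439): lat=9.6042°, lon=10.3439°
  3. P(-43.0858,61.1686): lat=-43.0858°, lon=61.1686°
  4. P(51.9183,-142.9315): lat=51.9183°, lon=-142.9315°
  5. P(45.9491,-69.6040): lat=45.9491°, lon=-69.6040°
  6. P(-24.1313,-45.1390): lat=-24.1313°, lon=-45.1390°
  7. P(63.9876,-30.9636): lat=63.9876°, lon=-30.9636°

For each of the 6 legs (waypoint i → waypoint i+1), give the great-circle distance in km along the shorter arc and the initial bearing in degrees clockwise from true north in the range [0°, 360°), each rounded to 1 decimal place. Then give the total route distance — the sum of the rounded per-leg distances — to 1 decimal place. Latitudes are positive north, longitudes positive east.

Leg 1: φ1=0.5171725, φ2=0.1676249, Δφ=-0.3495476, Δλ=1.9926860 rad; a=sin²(Δφ/2)+cosφ1·cosφ2·sin²(Δλ/2)=0.6342269496; c=2·atan2(√a, √(1-a))=1.842583982; dist=6371·c=11739.103 ≈ 11739.1 km; running total=11739.1 km
Leg 1 bearing: y=sinΔλ·cosφ2=0.89952955, x=cosφ1·sinφ2-sinφ1·cosφ2·cosΔλ=0.34464342; θ=atan2(y, x)=69.0363° ≈ 69.0°
Leg 2: φ1=0.1676249, φ2=-0.7519891, Δφ=-0.9196140, Δλ=0.8870584 rad; a=sin²(Δφ/2)+cosφ1·cosφ2·sin²(Δλ/2)=0.3295436438; c=2·atan2(√a, √(1-a))=1.222908727; dist=6371·c=7791.152 ≈ 7791.2 km; running total=19530.3 km
Leg 2 bearing: y=sinΔλ·cosφ2=0.56616538, x=cosφ1·sinφ2-sinφ1·cosφ2·cosΔλ=-0.75049003; θ=atan2(y, x)=142.9693° ≈ 143.0°
Leg 3: φ1=-0.7519891, φ2=0.9061453, Δφ=1.6581343, Δλ=-3.5622187 rad; a=sin²(Δφ/2)+cosφ1·cosφ2·sin²(Δλ/2)=0.9744383249; c=2·atan2(√a, √(1-a))=2.820454093; dist=6371·c=17969.113 ≈ 17969.1 km; running total=37499.4 km
Leg 3 bearing: y=sinΔλ·cosφ2=0.25185288, x=cosφ1·sinφ2-sinφ1·cosφ2·cosΔλ=0.19027146; θ=atan2(y, x)=52.9294° ≈ 52.9°
Leg 4: φ1=0.9061453, φ2=0.8019631, Δφ=-0.1041822, Δλ=1.2798063 rad; a=sin²(Δφ/2)+cosφ1·cosφ2·sin²(Δλ/2)=0.1556167968; c=2·atan2(√a, √(1-a))=0.811010200; dist=6371·c=5166.946 ≈ 5166.9 km; running total=42666.3 km
Leg 4 bearing: y=sinΔλ·cosφ2=0.66606706, x=cosφ1·sinφ2-sinφ1·cosφ2·cosΔλ=0.28627873; θ=atan2(y, x)=66.7417° ≈ 66.7°
Leg 5: φ1=0.8019631, φ2=-0.4211706, Δφ=-1.2231337, Δλ=0.4269948 rad; a=sin²(Δφ/2)+cosφ1·cosφ2·sin²(Δλ/2)=0.3581354873; c=2·atan2(√a, √(1-a))=1.283115603; dist=6371·c=8174.730 ≈ 8174.7 km; running total=50841.0 km
Leg 5 bearing: y=sinΔλ·cosφ2=0.37794625, x=cosφ1·sinφ2-sinφ1·cosφ2·cosΔλ=-0.88128002; θ=atan2(y, x)=156.7874° ≈ 156.8°
Leg 6: φ1=-0.4211706, φ2=1.1167943, Δφ=1.5379649, Δλ=0.2474074 rad; a=sin²(Δφ/2)+cosφ1·cosφ2·sin²(Δλ/2)=0.4896807893; c=2·atan2(√a, √(1-a))=1.550156440; dist=6371·c=9876.047 ≈ 9876.0 km; running total=60717.0 km
Leg 6 bearing: y=sinΔλ·cosφ2=0.10740084, x=cosφ1·sinφ2-sinφ1·cosφ2·cosΔλ=0.99400157; θ=atan2(y, x)=6.1668° ≈ 6.2°

Leg 1: dist=11739.1 km, bearing=69.0°
Leg 2: dist=7791.2 km, bearing=143.0°
Leg 3: dist=17969.1 km, bearing=52.9°
Leg 4: dist=5166.9 km, bearing=66.7°
Leg 5: dist=8174.7 km, bearing=156.8°
Leg 6: dist=9876.0 km, bearing=6.2°
Total: 60717.0 km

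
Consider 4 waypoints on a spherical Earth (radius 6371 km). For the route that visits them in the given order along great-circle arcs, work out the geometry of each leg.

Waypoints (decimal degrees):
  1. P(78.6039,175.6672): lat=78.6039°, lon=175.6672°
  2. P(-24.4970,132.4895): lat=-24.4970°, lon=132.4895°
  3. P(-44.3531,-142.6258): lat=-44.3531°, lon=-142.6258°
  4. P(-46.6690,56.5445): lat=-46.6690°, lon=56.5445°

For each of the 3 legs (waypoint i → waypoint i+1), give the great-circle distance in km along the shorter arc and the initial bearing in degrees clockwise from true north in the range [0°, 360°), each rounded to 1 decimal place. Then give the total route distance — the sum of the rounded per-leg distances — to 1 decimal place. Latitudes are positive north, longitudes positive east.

Leg 1: φ1=1.3718969, φ2=-0.4275533, Δφ=-1.7994502, Δλ=-0.7535930 rad; a=sin²(Δφ/2)+cosφ1·cosφ2·sin²(Δλ/2)=0.6376756312; c=2·atan2(√a, √(1-a))=1.849751397; dist=6371·c=11784.766 ≈ 11784.8 km; running total=11784.8 km
Leg 1 bearing: y=sinΔλ·cosφ2=-0.62266799, x=cosφ1·sinφ2-sinφ1·cosφ2·cosΔλ=-0.73243857; θ=atan2(y, x)=-139.6311° <0 so +360° → 220.3689° ≈ 220.4°
Leg 2: φ1=-0.4275533, φ2=-0.7741076, Δφ=-0.3465543, Δλ=-4.8016678 rad; a=sin²(Δφ/2)+cosφ1·cosφ2·sin²(Δλ/2)=0.3260577824; c=2·atan2(√a, √(1-a))=1.215482683; dist=6371·c=7743.840 ≈ 7743.8 km; running total=19528.6 km
Leg 2 bearing: y=sinΔλ·cosφ2=0.71219734, x=cosφ1·sinφ2-sinφ1·cosφ2·cosΔλ=-0.60971417; θ=atan2(y, x)=130.5669° ≈ 130.6°
Leg 3: φ1=-0.7741076, φ2=-0.8145277, Δφ=-0.0404201, Δλ=3.4761775 rad; a=sin²(Δφ/2)+cosφ1·cosφ2·sin²(Δλ/2)=0.4774762649; c=2·atan2(√a, √(1-a))=1.525733607; dist=6371·c=9720.449 ≈ 9720.4 km; running total=29249.0 km
Leg 3 bearing: y=sinΔλ·cosφ2=-0.22533629, x=cosφ1·sinφ2-sinφ1·cosφ2·cosΔλ=-0.97323907; θ=atan2(y, x)=-166.9639° <0 so +360° → 193.0361° ≈ 193.0°

Leg 1: dist=11784.8 km, bearing=220.4°
Leg 2: dist=7743.8 km, bearing=130.6°
Leg 3: dist=9720.4 km, bearing=193.0°
Total: 29249.0 km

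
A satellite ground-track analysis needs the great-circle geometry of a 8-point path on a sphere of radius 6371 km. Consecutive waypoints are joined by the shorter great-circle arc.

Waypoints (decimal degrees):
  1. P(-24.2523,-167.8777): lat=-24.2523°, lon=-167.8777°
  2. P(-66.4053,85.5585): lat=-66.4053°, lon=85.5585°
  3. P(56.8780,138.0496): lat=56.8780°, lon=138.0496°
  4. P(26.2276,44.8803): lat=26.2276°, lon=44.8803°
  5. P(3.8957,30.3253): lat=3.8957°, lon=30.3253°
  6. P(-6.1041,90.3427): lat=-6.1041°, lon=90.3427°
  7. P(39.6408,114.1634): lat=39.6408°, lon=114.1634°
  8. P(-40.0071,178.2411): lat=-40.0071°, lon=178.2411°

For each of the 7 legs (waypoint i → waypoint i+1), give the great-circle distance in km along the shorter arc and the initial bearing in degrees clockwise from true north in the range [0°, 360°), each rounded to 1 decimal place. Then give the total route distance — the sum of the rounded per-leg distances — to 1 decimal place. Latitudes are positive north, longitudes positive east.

Leg 1: dist=8250.0 km, bearing=203.5°
Leg 2: dist=14385.3 km, bearing=34.1°
Leg 3: dist=7776.8 km, bearing=287.5°
Leg 4: dist=2927.5 km, bearing=214.4°
Leg 5: dist=6755.8 km, bearing=99.2°
Leg 6: dist=5643.8 km, bearing=23.7°
Leg 7: dist=10981.6 km, bearing=135.8°
Total: 56720.8 km

Leg 1: φ1=-0.4232825, φ2=-1.1589911, Δφ=-0.7357086, Δλ=4.4232961 rad; a=sin²(Δφ/2)+cosφ1·cosφ2·sin²(Δλ/2)=0.3638108466; c=2·atan2(√a, √(1-a))=1.294932393; dist=6371·c=8250.014 ≈ 8250.0 km; running total=8250.0 km
Leg 1 bearing: y=sinΔλ·cosφ2=-0.38365445, x=cosφ1·sinφ2-sinφ1·cosφ2·cosΔλ=-0.88239408; θ=atan2(y, x)=-156.5012° <0 so +360° → 203.4988° ≈ 203.5°
Leg 2: φ1=-1.1589911, φ2=0.9927084, Δφ=2.1516995, Δλ=0.9161425 rad; a=sin²(Δφ/2)+cosφ1·cosφ2·sin²(Δλ/2)=0.8171607590; c=2·atan2(√a, √(1-a))=2.257926883; dist=6371·c=14385.252 ≈ 14385.3 km; running total=22635.3 km
Leg 2 bearing: y=sinΔλ·cosφ2=0.43345530, x=cosφ1·sinφ2-sinφ1·cosφ2·cosΔλ=0.64011930; θ=atan2(y, x)=34.1038° ≈ 34.1°
Leg 3: φ1=0.9927084, φ2=0.4577580, Δφ=-0.5349504, Δλ=-1.6261110 rad; a=sin²(Δφ/2)+cosφ1·cosφ2·sin²(Δλ/2)=0.3284862816; c=2·atan2(√a, √(1-a))=1.220658328; dist=6371·c=7776.814 ≈ 7776.8 km; running total=30412.1 km
Leg 3 bearing: y=sinΔλ·cosφ2=-0.89567358, x=cosφ1·sinφ2-sinφ1·cosφ2·cosΔλ=0.28302122; θ=atan2(y, x)=-72.4641° <0 so +360° → 287.5359° ≈ 287.5°
Leg 4: φ1=0.4577580, φ2=0.0679928, Δφ=-0.3897652, Δλ=-0.2540327 rad; a=sin²(Δφ/2)+cosφ1·cosφ2·sin²(Δλ/2)=0.0518620960; c=2·atan2(√a, √(1-a))=0.459496734; dist=6371·c=2927.454 ≈ 2927.5 km; running total=33339.6 km
Leg 4 bearing: y=sinΔλ·cosφ2=-0.25072856, x=cosφ1·sinφ2-sinφ1·cosφ2·cosΔλ=-0.36582081; θ=atan2(y, x)=-145.5738° <0 so +360° → 214.4262° ≈ 214.4°
Leg 5: φ1=0.0679928, φ2=-0.1065366, Δφ=-0.1745294, Δλ=1.0475012 rad; a=sin²(Δφ/2)+cosφ1·cosφ2·sin²(Δλ/2)=0.2557344892; c=2·atan2(√a, √(1-a))=1.060390922; dist=6371·c=6755.751 ≈ 6755.8 km; running total=40095.4 km
Leg 5 bearing: y=sinΔλ·cosφ2=0.86126628, x=cosφ1·sinφ2-sinφ1·cosφ2·cosΔλ=-0.13984936; θ=atan2(y, x)=99.2230° ≈ 99.2°
Leg 6: φ1=-0.1065366, φ2=0.6918625, Δφ=0.7983991, Δλ=0.4157496 rad; a=sin²(Δφ/2)+cosφ1·cosφ2·sin²(Δλ/2)=0.1836861320; c=2·atan2(√a, √(1-a))=0.885854789; dist=6371·c=5643.781 ≈ 5643.8 km; running total=45739.2 km
Leg 6 bearing: y=sinΔλ·cosφ2=0.31100827, x=cosφ1·sinφ2-sinφ1·cosφ2·cosΔλ=0.70926441; θ=atan2(y, x)=23.6772° ≈ 23.7°
Leg 7: φ1=0.6918625, φ2=-0.6982556, Δφ=-1.3901181, Δλ=1.1183668 rad; a=sin²(Δφ/2)+cosφ1·cosφ2·sin²(Δλ/2)=0.5761462572; c=2·atan2(√a, √(1-a))=1.723683758; dist=6371·c=10981.589 ≈ 10981.6 km; running total=56720.8 km
Leg 7 bearing: y=sinΔλ·cosφ2=0.68889931, x=cosφ1·sinφ2-sinφ1·cosφ2·cosΔλ=-0.70867816; θ=atan2(y, x)=135.8108° ≈ 135.8°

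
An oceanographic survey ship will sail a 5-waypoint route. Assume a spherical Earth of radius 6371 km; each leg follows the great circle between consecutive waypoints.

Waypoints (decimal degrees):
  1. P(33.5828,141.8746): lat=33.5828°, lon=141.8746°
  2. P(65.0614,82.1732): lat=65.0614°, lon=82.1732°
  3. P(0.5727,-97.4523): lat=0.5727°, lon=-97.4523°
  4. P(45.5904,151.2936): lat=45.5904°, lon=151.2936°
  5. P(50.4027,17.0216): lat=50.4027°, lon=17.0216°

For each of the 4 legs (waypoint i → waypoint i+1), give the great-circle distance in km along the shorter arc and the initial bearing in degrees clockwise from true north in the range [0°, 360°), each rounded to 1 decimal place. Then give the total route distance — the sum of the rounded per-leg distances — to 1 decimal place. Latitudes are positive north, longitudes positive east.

Leg 1: φ1=0.5861304, φ2=1.1355356, Δφ=0.5494052, Δλ=-1.0419860 rad; a=sin²(Δφ/2)+cosφ1·cosφ2·sin²(Δλ/2)=0.1606080198; c=2·atan2(√a, √(1-a))=0.824690929; dist=6371·c=5254.106 ≈ 5254.1 km; running total=5254.1 km
Leg 1 bearing: y=sinΔλ·cosφ2=-0.36405316, x=cosφ1·sinφ2-sinφ1·cosφ2·cosΔλ=0.63774417; θ=atan2(y, x)=-29.7197° <0 so +360° → 330.2803° ≈ 330.3°
Leg 2: φ1=1.1355356, φ2=0.0099955, Δφ=-1.1255401, Δλ=-3.1350564 rad; a=sin²(Δφ/2)+cosφ1·cosφ2·sin²(Δλ/2)=0.7062766751; c=2·atan2(√a, √(1-a))=1.996051620; dist=6371·c=12716.845 ≈ 12716.8 km; running total=17970.9 km
Leg 2 bearing: y=sinΔλ·cosφ2=-0.00653588, x=cosφ1·sinφ2-sinφ1·cosφ2·cosΔλ=0.91090999; θ=atan2(y, x)=-0.4111° <0 so +360° → 359.5889° ≈ 359.6°
Leg 3: φ1=0.0099955, φ2=0.7957026, Δφ=0.7857071, Δλ=4.3414350 rad; a=sin²(Δφ/2)+cosφ1·cosφ2·sin²(Δλ/2)=0.6232608847; c=2·atan2(√a, √(1-a))=1.819885937; dist=6371·c=11594.493 ≈ 11594.5 km; running total=29565.4 km
Leg 3 bearing: y=sinΔλ·cosφ2=-0.65218515, x=cosφ1·sinφ2-sinφ1·cosφ2·cosΔλ=0.71685532; θ=atan2(y, x)=-42.2955° <0 so +360° → 317.7045° ≈ 317.7°
Leg 4: φ1=0.7957026, φ2=0.8796931, Δφ=0.0839905, Δλ=-2.3434885 rad; a=sin²(Δφ/2)+cosφ1·cosφ2·sin²(Δλ/2)=0.3804592524; c=2·atan2(√a, √(1-a))=1.329376524; dist=6371·c=8469.458 ≈ 8469.5 km; running total=38034.9 km
Leg 4 bearing: y=sinΔλ·cosφ2=-0.45639122, x=cosφ1·sinφ2-sinφ1·cosφ2·cosΔλ=0.85705723; θ=atan2(y, x)=-28.0357° <0 so +360° → 331.9643° ≈ 332.0°

Leg 1: dist=5254.1 km, bearing=330.3°
Leg 2: dist=12716.8 km, bearing=359.6°
Leg 3: dist=11594.5 km, bearing=317.7°
Leg 4: dist=8469.5 km, bearing=332.0°
Total: 38034.9 km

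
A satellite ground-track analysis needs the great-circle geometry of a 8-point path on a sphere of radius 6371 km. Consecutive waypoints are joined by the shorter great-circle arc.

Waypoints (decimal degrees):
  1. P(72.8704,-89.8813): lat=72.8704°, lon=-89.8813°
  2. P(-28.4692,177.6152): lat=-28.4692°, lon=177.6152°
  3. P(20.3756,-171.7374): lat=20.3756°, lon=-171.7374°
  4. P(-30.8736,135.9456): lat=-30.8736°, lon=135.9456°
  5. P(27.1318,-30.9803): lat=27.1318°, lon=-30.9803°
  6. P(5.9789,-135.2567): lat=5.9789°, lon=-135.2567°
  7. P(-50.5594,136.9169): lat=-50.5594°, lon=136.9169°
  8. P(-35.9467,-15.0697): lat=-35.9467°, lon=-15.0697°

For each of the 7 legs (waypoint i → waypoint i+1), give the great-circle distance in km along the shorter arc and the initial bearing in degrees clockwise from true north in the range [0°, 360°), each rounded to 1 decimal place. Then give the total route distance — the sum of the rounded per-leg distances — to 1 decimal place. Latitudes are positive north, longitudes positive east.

Leg 1: φ1=1.2718284, φ2=-0.4968813, Δφ=-1.7687097, Δλ=4.6686947 rad; a=sin²(Δφ/2)+cosφ1·cosφ2·sin²(Δλ/2)=0.7334252719; c=2·atan2(√a, √(1-a))=2.056522364; dist=6371·c=13102.104 ≈ 13102.1 km; running total=13102.1 km
Leg 1 bearing: y=sinΔλ·cosφ2=-0.87823446, x=cosφ1·sinφ2-sinφ1·cosφ2·cosΔλ=-0.10370536; θ=atan2(y, x)=-96.7345° <0 so +360° → 263.2655° ≈ 263.3°
Leg 2: φ1=-0.4968813, φ2=0.3556213, Δφ=0.8525026, Δλ=-6.0973531 rad; a=sin²(Δφ/2)+cosφ1·cosφ2·sin²(Δλ/2)=0.1780436071; c=2·atan2(√a, √(1-a))=0.871194906; dist=6371·c=5550.383 ≈ 5550.4 km; running total=18652.5 km
Leg 2 bearing: y=sinΔλ·cosφ2=0.17320381, x=cosφ1·sinφ2-sinφ1·cosφ2·cosΔλ=0.74523605; θ=atan2(y, x)=13.0841° ≈ 13.1°
Leg 3: φ1=0.3556213, φ2=-0.5388460, Δφ=-0.8944673, Δλ=5.3700814 rad; a=sin²(Δφ/2)+cosφ1·cosφ2·sin²(Δλ/2)=0.3434095214; c=2·atan2(√a, √(1-a))=1.252255679; dist=6371·c=7978.121 ≈ 7978.1 km; running total=26630.6 km
Leg 3 bearing: y=sinΔλ·cosφ2=-0.67926400, x=cosφ1·sinφ2-sinφ1·cosφ2·cosΔλ=-0.66371538; θ=atan2(y, x)=-134.3367° <0 so +360° → 225.6633° ≈ 225.7°
Leg 4: φ1=-0.5388460, φ2=0.4735392, Δφ=1.0123852, Δλ=-2.9134066 rad; a=sin²(Δφ/2)+cosφ1·cosφ2·sin²(Δλ/2)=0.9890339510; c=2·atan2(√a, √(1-a))=2.931770158; dist=6371·c=18678.308 ≈ 18678.3 km; running total=45308.9 km
Leg 4 bearing: y=sinΔλ·cosφ2=-0.20131871, x=cosφ1·sinφ2-sinφ1·cosφ2·cosΔλ=-0.05342243; θ=atan2(y, x)=-104.8616° <0 so +360° → 255.1384° ≈ 255.1°
Leg 5: φ1=0.4735392, φ2=0.1043515, Δφ=-0.3691878, Δλ=-1.8199665 rad; a=sin²(Δφ/2)+cosφ1·cosφ2·sin²(Δλ/2)=0.5853840663; c=2·atan2(√a, √(1-a))=1.742405527; dist=6371·c=11100.866 ≈ 11100.9 km; running total=56409.8 km
Leg 5 bearing: y=sinΔλ·cosφ2=-0.96384570, x=cosφ1·sinφ2-sinφ1·cosφ2·cosΔλ=0.20454757; θ=atan2(y, x)=-78.0184° <0 so +360° → 281.9816° ≈ 282.0°
Leg 6: φ1=0.1043515, φ2=-0.8824280, Δφ=-0.9867795, Δλ=4.7503255 rad; a=sin²(Δφ/2)+cosφ1·cosφ2·sin²(Δλ/2)=0.5282397035; c=2·atan2(√a, √(1-a))=1.627305805; dist=6371·c=10367.565 ≈ 10367.6 km; running total=66777.4 km
Leg 6 bearing: y=sinΔλ·cosφ2=-0.63482083, x=cosφ1·sinφ2-sinφ1·cosφ2·cosΔλ=-0.77059236; θ=atan2(y, x)=-140.5180° <0 so +360° → 219.4820° ≈ 219.5°
Leg 7: φ1=-0.8824280, φ2=-0.6273883, Δφ=0.2550397, Δλ=-2.6526666 rad; a=sin²(Δφ/2)+cosφ1·cosφ2·sin²(Δλ/2)=0.5003429997; c=2·atan2(√a, √(1-a))=1.571482326; dist=6371·c=10011.914 ≈ 10011.9 km; running total=76789.3 km
Leg 7 bearing: y=sinΔλ·cosφ2=-0.38023418, x=cosφ1·sinφ2-sinφ1·cosφ2·cosΔλ=-0.92488999; θ=atan2(y, x)=-157.6518° <0 so +360° → 202.3482° ≈ 202.3°

Leg 1: dist=13102.1 km, bearing=263.3°
Leg 2: dist=5550.4 km, bearing=13.1°
Leg 3: dist=7978.1 km, bearing=225.7°
Leg 4: dist=18678.3 km, bearing=255.1°
Leg 5: dist=11100.9 km, bearing=282.0°
Leg 6: dist=10367.6 km, bearing=219.5°
Leg 7: dist=10011.9 km, bearing=202.3°
Total: 76789.3 km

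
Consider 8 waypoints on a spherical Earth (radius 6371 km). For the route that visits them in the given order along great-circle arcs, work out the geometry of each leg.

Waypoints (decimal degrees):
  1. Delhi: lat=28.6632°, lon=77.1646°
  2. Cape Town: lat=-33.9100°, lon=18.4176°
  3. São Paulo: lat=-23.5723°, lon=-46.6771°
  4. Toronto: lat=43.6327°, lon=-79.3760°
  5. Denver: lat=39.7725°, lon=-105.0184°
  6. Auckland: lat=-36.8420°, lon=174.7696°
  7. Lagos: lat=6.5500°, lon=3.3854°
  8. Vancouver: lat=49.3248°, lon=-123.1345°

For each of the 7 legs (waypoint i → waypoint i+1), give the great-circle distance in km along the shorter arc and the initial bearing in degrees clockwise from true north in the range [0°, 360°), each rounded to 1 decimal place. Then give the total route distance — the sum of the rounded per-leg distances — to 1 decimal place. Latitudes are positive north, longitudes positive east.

Leg 1: dist=9304.0 km, bearing=225.5°
Leg 2: dist=6347.3 km, bearing=262.0°
Leg 3: dist=8184.2 km, bearing=335.9°
Leg 4: dist=2162.5 km, bearing=267.4°
Leg 5: dist=11809.1 km, bearing=235.2°
Leg 6: dist=16535.1 km, bearing=196.6°
Leg 7: dist=11940.9 km, bearing=326.7°
Total: 66283.1 km

Leg 1: φ1=0.5002672, φ2=-0.5918411, Δφ=-1.0921084, Δλ=-1.0253286 rad; a=sin²(Δφ/2)+cosφ1·cosφ2·sin²(Δλ/2)=0.4448938673; c=2·atan2(√a, √(1-a))=1.460359713; dist=6371·c=9303.952 ≈ 9304.0 km; running total=9304.0 km
Leg 1 bearing: y=sinΔλ·cosφ2=-0.70948158, x=cosφ1·sinφ2-sinφ1·cosφ2·cosΔλ=-0.69605254; θ=atan2(y, x)=-134.4526° <0 so +360° → 225.5474° ≈ 225.5°
Leg 2: φ1=-0.5918411, φ2=-0.4114142, Δφ=0.1804269, Δλ=-1.1361168 rad; a=sin²(Δφ/2)+cosφ1·cosφ2·sin²(Δλ/2)=0.2282830077; c=2·atan2(√a, √(1-a))=0.996273862; dist=6371·c=6347.261 ≈ 6347.3 km; running total=15651.3 km
Leg 2 bearing: y=sinΔλ·cosφ2=-0.83132109, x=cosφ1·sinφ2-sinφ1·cosφ2·cosΔλ=-0.11655363; θ=atan2(y, x)=-97.9810° <0 so +360° → 262.0190° ≈ 262.0°
Leg 3: φ1=-0.4114142, φ2=0.7615343, Δφ=1.1729485, Δλ=-0.5707035 rad; a=sin²(Δφ/2)+cosφ1·cosφ2·sin²(Δλ/2)=0.3588485448; c=2·atan2(√a, √(1-a))=1.284602510; dist=6371·c=8184.203 ≈ 8184.2 km; running total=23835.5 km
Leg 3 bearing: y=sinΔλ·cosφ2=-0.39100245, x=cosφ1·sinφ2-sinφ1·cosφ2·cosΔλ=0.87602634; θ=atan2(y, x)=-24.0529° <0 so +360° → 335.9471° ≈ 335.9°
Leg 4: φ1=0.7615343, φ2=0.6941611, Δφ=-0.0673732, Δλ=-0.4475443 rad; a=sin²(Δφ/2)+cosφ1·cosφ2·sin²(Δλ/2)=0.0285281135; c=2·atan2(√a, √(1-a))=0.339432484; dist=6371·c=2162.524 ≈ 2162.5 km; running total=25998.0 km
Leg 4 bearing: y=sinΔλ·cosφ2=-0.33260992, x=cosφ1·sinφ2-sinφ1·cosφ2·cosΔλ=-0.01508914; θ=atan2(y, x)=-92.5975° <0 so +360° → 267.4025° ≈ 267.4°
Leg 5: φ1=0.6941611, φ2=-0.6430142, Δφ=-1.3371753, Δλ=4.8832218 rad; a=sin²(Δφ/2)+cosφ1·cosφ2·sin²(Δλ/2)=0.6395134407; c=2·atan2(√a, √(1-a))=1.853576920; dist=6371·c=11809.139 ≈ 11809.1 km; running total=37807.1 km
Leg 5 bearing: y=sinΔλ·cosφ2=-0.78864262, x=cosφ1·sinφ2-sinφ1·cosφ2·cosΔλ=-0.54789307; θ=atan2(y, x)=-124.7888° <0 so +360° → 235.2112° ≈ 235.2°
Leg 6: φ1=-0.6430142, φ2=0.1143191, Δφ=0.7573333, Δλ=-2.9912186 rad; a=sin²(Δφ/2)+cosφ1·cosφ2·sin²(Δλ/2)=0.9272468636; c=2·atan2(√a, √(1-a))=2.595371773; dist=6371·c=16535.114 ≈ 16535.1 km; running total=54342.2 km
Leg 6 bearing: y=sinΔλ·cosφ2=-0.14883016, x=cosφ1·sinφ2-sinφ1·cosφ2·cosΔλ=-0.49768469; θ=atan2(y, x)=-163.3510° <0 so +360° → 196.6490° ≈ 196.6°
Leg 7: φ1=0.1143191, φ2=0.8608802, Δφ=0.7465611, Δλ=-2.2081888 rad; a=sin²(Δφ/2)+cosφ1·cosφ2·sin²(Δλ/2)=0.6494126098; c=2·atan2(√a, √(1-a))=1.874257714; dist=6371·c=11940.896 ≈ 11940.9 km; running total=66283.1 km
Leg 7 bearing: y=sinΔλ·cosφ2=-0.52379526, x=cosφ1·sinφ2-sinφ1·cosφ2·cosΔλ=0.79771049; θ=atan2(y, x)=-33.2898° <0 so +360° → 326.7102° ≈ 326.7°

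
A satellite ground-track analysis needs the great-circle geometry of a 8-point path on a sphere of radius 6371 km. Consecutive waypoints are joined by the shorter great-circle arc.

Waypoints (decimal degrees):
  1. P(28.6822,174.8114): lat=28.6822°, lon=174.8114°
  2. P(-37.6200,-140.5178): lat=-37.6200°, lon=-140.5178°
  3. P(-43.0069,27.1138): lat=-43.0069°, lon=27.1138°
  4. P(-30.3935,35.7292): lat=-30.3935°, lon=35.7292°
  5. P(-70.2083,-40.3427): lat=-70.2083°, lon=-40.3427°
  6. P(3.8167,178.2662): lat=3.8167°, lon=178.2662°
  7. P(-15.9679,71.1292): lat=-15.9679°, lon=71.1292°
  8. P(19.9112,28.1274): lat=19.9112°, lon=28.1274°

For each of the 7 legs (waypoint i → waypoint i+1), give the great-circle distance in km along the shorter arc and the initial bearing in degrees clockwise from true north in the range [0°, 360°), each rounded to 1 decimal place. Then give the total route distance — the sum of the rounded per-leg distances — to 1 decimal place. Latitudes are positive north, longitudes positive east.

Leg 1: dist=8716.9 km, bearing=145.4°
Leg 2: dist=10963.1 km, bearing=170.9°
Leg 3: dist=1597.0 km, bearing=31.4°
Leg 4: dist=6325.1 km, bearing=203.1°
Leg 5: dist=12127.5 km, bearing=221.2°
Leg 6: dist=11955.2 km, bearing=254.5°
Leg 7: dist=6163.7 km, bearing=308.9°
Total: 57848.5 km

Leg 1: φ1=0.5005988, φ2=-0.6565929, Δφ=-1.1571917, Δλ=-5.5035328 rad; a=sin²(Δφ/2)+cosφ1·cosφ2·sin²(Δλ/2)=0.3993997421; c=2·atan2(√a, √(1-a))=1.368212981; dist=6371·c=8716.885 ≈ 8716.9 km; running total=8716.9 km
Leg 1 bearing: y=sinΔλ·cosφ2=0.55685549, x=cosφ1·sinφ2-sinφ1·cosφ2·cosΔλ=-0.80587239; θ=atan2(y, x)=145.3556° ≈ 145.4°
Leg 2: φ1=-0.6565929, φ2=-0.7506120, Δφ=-0.0940191, Δλ=2.9257234 rad; a=sin²(Δφ/2)+cosφ1·cosφ2·sin²(Δλ/2)=0.5747096560; c=2·atan2(√a, √(1-a))=1.720777293; dist=6371·c=10963.072 ≈ 10963.1 km; running total=19680.0 km
Leg 2 bearing: y=sinΔλ·cosφ2=0.15663591, x=cosφ1·sinφ2-sinφ1·cosφ2·cosΔλ=-0.97628841; θ=atan2(y, x)=170.8851° ≈ 170.9°
Leg 3: φ1=-0.7506120, φ2=-0.5304666, Δφ=0.2201454, Δλ=0.1503671 rad; a=sin²(Δφ/2)+cosφ1·cosφ2·sin²(Δλ/2)=0.0156259183; c=2·atan2(√a, √(1-a))=0.250663067; dist=6371·c=1596.974 ≈ 1597.0 km; running total=21277.0 km
Leg 3 bearing: y=sinΔλ·cosφ2=0.12921409, x=cosφ1·sinφ2-sinφ1·cosφ2·cosΔλ=0.21173265; θ=atan2(y, x)=31.3945° ≈ 31.4°
Leg 4: φ1=-0.5304666, φ2=-1.2253660, Δφ=-0.6948994, Δλ=-1.3277051 rad; a=sin²(Δφ/2)+cosφ1·cosφ2·sin²(Δλ/2)=0.2268239281; c=2·atan2(√a, √(1-a))=0.992793668; dist=6371·c=6325.088 ≈ 6325.1 km; running total=27602.1 km
Leg 4 bearing: y=sinΔλ·cosφ2=-0.32864624, x=cosφ1·sinφ2-sinφ1·cosφ2·cosΔλ=-0.77038366; θ=atan2(y, x)=-156.8969° <0 so +360° → 203.1031° ≈ 203.1°
Leg 5: φ1=-1.2253660, φ2=0.0666140, Δφ=1.2919800, Δλ=3.8154451 rad; a=sin²(Δφ/2)+cosφ1·cosφ2·sin²(Δλ/2)=0.6633185911; c=2·atan2(√a, √(1-a))=1.903539731; dist=6371·c=12127.452 ≈ 12127.5 km; running total=39729.6 km
Leg 5 bearing: y=sinΔλ·cosφ2=-0.62261702, x=cosφ1·sinφ2-sinφ1·cosφ2·cosΔλ=-0.71109507; θ=atan2(y, x)=-138.7954° <0 so +360° → 221.2046° ≈ 221.2°
Leg 6: φ1=0.0666140, φ2=-0.2786924, Δφ=-0.3453064, Δλ=-1.8698934 rad; a=sin²(Δφ/2)+cosφ1·cosφ2·sin²(Δλ/2)=0.6504859932; c=2·atan2(√a, √(1-a))=1.876508063; dist=6371·c=11955.233 ≈ 11955.2 km; running total=51684.8 km
Leg 6 bearing: y=sinΔλ·cosφ2=-0.91873192, x=cosφ1·sinφ2-sinφ1·cosφ2·cosΔλ=-0.25563161; θ=atan2(y, x)=-105.5489° <0 so +360° → 254.4511° ≈ 254.5°
Leg 7: φ1=-0.2786924, φ2=0.3475160, Δφ=0.6262084, Δλ=-0.7505230 rad; a=sin²(Δφ/2)+cosφ1·cosφ2·sin²(Δλ/2)=0.2163025537; c=2·atan2(√a, √(1-a))=0.967457598; dist=6371·c=6163.672 ≈ 6163.7 km; running total=57848.5 km
Leg 7 bearing: y=sinΔλ·cosφ2=-0.64125117, x=cosφ1·sinφ2-sinφ1·cosφ2·cosΔλ=0.51658491; θ=atan2(y, x)=-51.1455° <0 so +360° → 308.8545° ≈ 308.9°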